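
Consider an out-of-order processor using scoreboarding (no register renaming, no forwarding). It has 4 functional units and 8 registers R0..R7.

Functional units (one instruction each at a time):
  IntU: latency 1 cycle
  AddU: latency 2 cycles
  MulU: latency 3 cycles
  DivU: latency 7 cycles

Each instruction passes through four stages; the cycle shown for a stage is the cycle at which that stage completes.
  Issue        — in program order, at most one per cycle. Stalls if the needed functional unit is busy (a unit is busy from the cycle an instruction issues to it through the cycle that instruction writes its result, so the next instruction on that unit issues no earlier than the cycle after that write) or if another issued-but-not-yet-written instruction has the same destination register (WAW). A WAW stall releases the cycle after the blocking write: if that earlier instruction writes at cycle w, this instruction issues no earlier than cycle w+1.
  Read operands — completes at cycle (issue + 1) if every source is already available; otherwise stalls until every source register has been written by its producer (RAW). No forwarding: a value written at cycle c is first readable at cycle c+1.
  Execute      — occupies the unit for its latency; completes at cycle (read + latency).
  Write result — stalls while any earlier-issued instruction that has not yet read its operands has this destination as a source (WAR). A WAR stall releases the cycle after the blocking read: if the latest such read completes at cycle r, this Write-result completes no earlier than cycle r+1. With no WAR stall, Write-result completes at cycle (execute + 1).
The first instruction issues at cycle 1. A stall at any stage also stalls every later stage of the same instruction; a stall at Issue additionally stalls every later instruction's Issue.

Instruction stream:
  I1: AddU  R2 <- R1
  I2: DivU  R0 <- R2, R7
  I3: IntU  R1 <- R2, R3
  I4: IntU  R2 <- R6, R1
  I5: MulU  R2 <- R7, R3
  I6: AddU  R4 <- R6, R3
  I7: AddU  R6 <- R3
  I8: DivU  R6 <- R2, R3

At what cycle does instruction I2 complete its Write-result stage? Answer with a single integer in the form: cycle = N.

[I1] 1/2/4/5
[I2] 2/6/13/14  (RAW R2: wait I1 write@5)
[I3] 3/6/7/8  (RAW R2: wait I1 write@5)
[I4] 9/10/11/12  (struct: IntU busy until I3 writes@8)
[I5] 13/14/17/18  (WAW R2: wait I4 write@12)
[I6] 14/15/17/18
[I7] 19/20/22/23  (struct: AddU busy until I6 writes@18)
[I8] 24/25/32/33  (WAW R6: wait I7 write@23)

cycle = 14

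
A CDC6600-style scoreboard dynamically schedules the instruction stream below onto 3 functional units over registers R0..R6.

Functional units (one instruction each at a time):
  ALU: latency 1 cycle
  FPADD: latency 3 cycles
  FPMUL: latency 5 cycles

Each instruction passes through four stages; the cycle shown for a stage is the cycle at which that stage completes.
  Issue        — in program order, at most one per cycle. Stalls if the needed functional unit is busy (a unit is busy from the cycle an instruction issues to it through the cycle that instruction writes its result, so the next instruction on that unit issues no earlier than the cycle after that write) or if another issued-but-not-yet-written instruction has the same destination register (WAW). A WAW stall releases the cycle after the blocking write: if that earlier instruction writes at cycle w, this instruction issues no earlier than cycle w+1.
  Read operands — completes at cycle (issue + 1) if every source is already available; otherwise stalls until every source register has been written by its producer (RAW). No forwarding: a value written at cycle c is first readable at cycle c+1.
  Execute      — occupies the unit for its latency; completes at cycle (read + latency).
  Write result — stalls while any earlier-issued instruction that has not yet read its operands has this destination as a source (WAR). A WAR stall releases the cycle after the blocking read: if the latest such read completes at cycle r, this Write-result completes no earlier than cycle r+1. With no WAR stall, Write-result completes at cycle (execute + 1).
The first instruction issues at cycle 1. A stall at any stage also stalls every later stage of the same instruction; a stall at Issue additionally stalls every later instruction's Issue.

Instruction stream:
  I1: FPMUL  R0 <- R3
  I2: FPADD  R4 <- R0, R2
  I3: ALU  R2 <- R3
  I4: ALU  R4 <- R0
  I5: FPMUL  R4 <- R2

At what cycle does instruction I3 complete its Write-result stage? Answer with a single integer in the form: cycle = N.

cycle = 10

t=1  I1 issues→FPMUL
t=2  I1 reads | I2 issues→FPADD
t=3  I3 issues→ALU
t=4  I3 reads
t=5  I3 exec-done
t=7  I1 exec-done
t=8  I1 writes R0
t=9  I2 reads
t=10  I3 writes R2
t=12  I2 exec-done
t=13  I2 writes R4
t=14  I4 issues→ALU
t=15  I4 reads
t=16  I4 exec-done
t=17  I4 writes R4
t=18  I5 issues→FPMUL
t=19  I5 reads
t=24  I5 exec-done
t=25  I5 writes R4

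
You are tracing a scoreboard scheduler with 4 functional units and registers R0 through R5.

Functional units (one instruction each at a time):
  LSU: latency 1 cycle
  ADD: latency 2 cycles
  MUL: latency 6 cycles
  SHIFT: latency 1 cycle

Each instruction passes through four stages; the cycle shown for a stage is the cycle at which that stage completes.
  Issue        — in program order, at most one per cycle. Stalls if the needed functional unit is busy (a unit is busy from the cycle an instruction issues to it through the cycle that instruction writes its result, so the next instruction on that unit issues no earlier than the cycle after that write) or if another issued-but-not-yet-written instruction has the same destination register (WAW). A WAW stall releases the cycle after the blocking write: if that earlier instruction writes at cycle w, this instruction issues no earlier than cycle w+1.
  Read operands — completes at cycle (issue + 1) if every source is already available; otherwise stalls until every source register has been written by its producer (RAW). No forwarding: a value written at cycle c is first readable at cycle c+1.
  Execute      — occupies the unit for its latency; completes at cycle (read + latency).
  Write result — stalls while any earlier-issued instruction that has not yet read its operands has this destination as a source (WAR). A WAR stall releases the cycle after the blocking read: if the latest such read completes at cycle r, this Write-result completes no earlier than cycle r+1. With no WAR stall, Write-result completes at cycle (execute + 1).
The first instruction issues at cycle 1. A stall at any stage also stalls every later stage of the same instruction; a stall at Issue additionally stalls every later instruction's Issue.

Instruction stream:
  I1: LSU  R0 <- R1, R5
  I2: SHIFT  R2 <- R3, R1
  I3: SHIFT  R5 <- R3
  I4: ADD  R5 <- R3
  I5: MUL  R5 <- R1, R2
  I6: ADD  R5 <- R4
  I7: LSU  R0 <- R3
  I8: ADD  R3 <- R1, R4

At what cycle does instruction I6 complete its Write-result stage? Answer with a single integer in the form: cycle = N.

1) issue 1, read 2, done 3, write 4
2) issue 2, read 3, done 4, write 5
3) issue 6, read 7, done 8, write 9  <struct: SHIFT busy until I2 writes@5>
4) issue 10, read 11, done 13, write 14  <WAW R5: wait I3 write@9>
5) issue 15, read 16, done 22, write 23  <WAW R5: wait I4 write@14>
6) issue 24, read 25, done 27, write 28  <WAW R5: wait I5 write@23>
7) issue 25, read 26, done 27, write 28
8) issue 29, read 30, done 32, write 33  <struct: ADD busy until I6 writes@28>

cycle = 28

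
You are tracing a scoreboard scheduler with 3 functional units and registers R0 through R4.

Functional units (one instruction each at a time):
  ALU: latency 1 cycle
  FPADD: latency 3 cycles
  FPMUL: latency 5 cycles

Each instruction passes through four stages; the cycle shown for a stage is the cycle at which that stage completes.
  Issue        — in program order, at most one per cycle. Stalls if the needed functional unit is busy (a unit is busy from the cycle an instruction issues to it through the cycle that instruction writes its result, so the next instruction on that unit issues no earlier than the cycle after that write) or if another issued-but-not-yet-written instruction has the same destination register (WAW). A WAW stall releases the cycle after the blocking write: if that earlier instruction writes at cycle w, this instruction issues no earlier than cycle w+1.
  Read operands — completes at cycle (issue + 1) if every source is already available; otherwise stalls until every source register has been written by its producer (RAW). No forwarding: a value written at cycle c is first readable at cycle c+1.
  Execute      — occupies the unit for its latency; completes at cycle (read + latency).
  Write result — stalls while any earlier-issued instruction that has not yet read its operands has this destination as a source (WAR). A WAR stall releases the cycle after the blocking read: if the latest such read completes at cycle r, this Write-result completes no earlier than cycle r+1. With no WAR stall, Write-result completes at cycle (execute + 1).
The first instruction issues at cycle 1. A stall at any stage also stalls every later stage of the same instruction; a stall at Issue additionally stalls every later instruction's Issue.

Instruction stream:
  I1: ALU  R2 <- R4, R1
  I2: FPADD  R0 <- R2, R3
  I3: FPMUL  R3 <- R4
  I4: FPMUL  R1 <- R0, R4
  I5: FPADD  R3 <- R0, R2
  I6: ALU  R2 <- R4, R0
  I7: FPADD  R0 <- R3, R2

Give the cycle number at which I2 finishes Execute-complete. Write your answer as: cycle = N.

cycle = 8

c1: I1 dispatched to ALU
c2: I1 operands ready; I2 dispatched to FPADD
c3: I1 complete; I3 dispatched to FPMUL
c4: R2←I1; I3 operands ready
c5: I2 operands ready
c8: I2 complete
c9: R0←I2; I3 complete
c10: R3←I3
c11: I4 dispatched to FPMUL
c12: I4 operands ready; I5 dispatched to FPADD
c13: I5 operands ready; I6 dispatched to ALU
c14: I6 operands ready
c15: I6 complete
c16: I5 complete; R2←I6
c17: I4 complete; R3←I5
c18: R1←I4; I7 dispatched to FPADD
c19: I7 operands ready
c22: I7 complete
c23: R0←I7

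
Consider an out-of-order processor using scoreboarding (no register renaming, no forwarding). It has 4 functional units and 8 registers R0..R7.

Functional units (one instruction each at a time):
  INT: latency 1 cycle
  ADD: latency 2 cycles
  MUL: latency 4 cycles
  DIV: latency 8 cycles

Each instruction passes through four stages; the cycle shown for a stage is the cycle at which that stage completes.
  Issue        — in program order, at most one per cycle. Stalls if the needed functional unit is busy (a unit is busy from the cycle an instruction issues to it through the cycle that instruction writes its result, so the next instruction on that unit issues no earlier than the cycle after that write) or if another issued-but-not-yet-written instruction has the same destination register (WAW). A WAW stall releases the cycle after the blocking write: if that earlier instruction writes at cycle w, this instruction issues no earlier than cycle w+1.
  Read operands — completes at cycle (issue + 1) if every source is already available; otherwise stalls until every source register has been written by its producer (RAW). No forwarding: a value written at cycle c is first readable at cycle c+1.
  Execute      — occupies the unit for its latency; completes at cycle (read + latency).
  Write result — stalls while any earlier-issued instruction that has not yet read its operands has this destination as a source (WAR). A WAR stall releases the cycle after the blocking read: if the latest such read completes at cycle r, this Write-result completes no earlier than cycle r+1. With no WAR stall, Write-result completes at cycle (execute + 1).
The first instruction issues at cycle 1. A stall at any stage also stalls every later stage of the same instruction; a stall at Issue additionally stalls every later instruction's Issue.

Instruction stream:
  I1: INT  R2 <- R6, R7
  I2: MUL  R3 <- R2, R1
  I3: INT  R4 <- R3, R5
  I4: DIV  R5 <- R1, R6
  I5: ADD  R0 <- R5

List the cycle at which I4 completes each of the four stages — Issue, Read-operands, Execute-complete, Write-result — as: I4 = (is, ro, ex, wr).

I4 = (6, 7, 15, 16)

  I1 | 1 | 2 | 3 | 4
  I2 | 2 | 5 | 9 | 10   RAW R2: wait I1 write@4
  I3 | 5 | 11 | 12 | 13   struct: INT busy until I1 writes@4 · RAW R3: wait I2 write@10
  I4 | 6 | 7 | 15 | 16
  I5 | 7 | 17 | 19 | 20   RAW R5: wait I4 write@16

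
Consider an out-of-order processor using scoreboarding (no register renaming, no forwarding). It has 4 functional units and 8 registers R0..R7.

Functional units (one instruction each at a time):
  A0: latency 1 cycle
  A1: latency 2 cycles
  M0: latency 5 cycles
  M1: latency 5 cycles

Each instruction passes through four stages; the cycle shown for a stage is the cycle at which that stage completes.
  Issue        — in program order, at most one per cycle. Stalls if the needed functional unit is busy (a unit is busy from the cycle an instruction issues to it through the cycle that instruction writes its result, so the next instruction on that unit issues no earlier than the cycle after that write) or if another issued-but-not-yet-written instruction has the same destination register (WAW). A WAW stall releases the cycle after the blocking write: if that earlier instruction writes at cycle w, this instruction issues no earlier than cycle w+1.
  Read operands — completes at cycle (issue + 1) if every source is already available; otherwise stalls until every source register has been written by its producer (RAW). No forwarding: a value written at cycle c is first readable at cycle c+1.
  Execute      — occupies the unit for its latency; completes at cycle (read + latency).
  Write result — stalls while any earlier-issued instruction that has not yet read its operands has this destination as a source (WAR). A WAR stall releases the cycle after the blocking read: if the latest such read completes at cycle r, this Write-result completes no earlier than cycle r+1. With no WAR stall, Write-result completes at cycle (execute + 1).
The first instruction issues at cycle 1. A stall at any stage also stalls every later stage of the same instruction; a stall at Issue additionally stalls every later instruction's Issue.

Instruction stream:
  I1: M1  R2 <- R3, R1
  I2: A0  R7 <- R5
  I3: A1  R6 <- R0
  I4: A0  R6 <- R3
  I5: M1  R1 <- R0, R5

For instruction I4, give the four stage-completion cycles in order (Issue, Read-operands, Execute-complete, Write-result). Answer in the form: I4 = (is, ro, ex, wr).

[1] I1→M1
[2] I1 RO · I2→A0
[3] I2 RO · I3→A1
[4] I2 EX · I3 RO
[5] I2 WR R7
[6] I3 EX
[7] I1 EX · I3 WR R6
[8] I1 WR R2 · I4→A0
[9] I4 RO · I5→M1
[10] I4 EX · I5 RO
[11] I4 WR R6
[15] I5 EX
[16] I5 WR R1

I4 = (8, 9, 10, 11)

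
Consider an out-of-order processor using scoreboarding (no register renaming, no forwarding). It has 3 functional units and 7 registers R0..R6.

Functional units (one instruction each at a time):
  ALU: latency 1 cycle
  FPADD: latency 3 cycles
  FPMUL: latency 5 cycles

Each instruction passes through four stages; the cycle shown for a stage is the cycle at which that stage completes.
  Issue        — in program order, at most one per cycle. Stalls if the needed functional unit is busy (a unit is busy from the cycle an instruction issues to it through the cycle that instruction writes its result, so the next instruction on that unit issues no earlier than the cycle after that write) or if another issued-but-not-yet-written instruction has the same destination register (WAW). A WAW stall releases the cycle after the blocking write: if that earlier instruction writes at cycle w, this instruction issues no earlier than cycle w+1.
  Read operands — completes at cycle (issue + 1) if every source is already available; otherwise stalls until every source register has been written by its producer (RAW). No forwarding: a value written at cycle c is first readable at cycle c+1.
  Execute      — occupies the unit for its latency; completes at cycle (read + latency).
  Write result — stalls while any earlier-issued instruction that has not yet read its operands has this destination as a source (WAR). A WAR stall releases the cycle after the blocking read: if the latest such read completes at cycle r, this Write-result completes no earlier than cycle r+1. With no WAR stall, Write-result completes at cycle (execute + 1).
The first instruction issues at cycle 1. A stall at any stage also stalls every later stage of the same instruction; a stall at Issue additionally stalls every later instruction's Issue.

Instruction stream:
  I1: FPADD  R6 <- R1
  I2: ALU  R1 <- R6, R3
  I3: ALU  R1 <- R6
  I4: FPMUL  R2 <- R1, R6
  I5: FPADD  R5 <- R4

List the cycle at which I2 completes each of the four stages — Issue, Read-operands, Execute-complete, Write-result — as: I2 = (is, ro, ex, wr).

cycle 1: I1→FPADD
cycle 2: I1 RO, I2→ALU
cycle 5: I1 EX
cycle 6: I1 WR R6
cycle 7: I2 RO
cycle 8: I2 EX
cycle 9: I2 WR R1
cycle 10: I3→ALU
cycle 11: I3 RO, I4→FPMUL
cycle 12: I3 EX, I5→FPADD
cycle 13: I3 WR R1, I5 RO
cycle 14: I4 RO
cycle 16: I5 EX
cycle 17: I5 WR R5
cycle 19: I4 EX
cycle 20: I4 WR R2

I2 = (2, 7, 8, 9)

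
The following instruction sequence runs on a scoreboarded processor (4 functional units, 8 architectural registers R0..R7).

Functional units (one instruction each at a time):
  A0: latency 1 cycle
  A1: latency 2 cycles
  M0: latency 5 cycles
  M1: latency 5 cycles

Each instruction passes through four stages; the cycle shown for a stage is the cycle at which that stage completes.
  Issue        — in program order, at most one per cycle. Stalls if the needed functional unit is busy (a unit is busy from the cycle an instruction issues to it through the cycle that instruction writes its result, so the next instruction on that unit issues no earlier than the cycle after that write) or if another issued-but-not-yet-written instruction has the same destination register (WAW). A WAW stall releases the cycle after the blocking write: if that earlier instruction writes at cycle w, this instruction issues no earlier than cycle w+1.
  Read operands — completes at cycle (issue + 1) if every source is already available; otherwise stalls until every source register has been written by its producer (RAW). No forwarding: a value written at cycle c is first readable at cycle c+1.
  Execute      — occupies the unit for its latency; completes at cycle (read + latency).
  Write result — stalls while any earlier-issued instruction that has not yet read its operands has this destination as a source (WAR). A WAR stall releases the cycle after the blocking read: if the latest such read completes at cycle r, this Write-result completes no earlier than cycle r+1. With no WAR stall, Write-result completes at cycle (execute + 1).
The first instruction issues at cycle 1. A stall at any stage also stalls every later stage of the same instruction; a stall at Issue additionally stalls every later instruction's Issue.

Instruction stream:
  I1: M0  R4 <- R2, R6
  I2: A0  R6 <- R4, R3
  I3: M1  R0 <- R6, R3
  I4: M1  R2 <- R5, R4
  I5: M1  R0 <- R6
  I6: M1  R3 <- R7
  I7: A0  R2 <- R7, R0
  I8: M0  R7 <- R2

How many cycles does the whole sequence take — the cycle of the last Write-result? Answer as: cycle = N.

cycle = 46

1) issue 1, read 2, done 7, write 8
2) issue 2, read 9, done 10, write 11  <RAW R4: wait I1 write@8>
3) issue 3, read 12, done 17, write 18  <RAW R6: wait I2 write@11>
4) issue 19, read 20, done 25, write 26  <struct: M1 busy until I3 writes@18>
5) issue 27, read 28, done 33, write 34  <struct: M1 busy until I4 writes@26>
6) issue 35, read 36, done 41, write 42  <struct: M1 busy until I5 writes@34>
7) issue 36, read 37, done 38, write 39
8) issue 37, read 40, done 45, write 46  <RAW R2: wait I7 write@39>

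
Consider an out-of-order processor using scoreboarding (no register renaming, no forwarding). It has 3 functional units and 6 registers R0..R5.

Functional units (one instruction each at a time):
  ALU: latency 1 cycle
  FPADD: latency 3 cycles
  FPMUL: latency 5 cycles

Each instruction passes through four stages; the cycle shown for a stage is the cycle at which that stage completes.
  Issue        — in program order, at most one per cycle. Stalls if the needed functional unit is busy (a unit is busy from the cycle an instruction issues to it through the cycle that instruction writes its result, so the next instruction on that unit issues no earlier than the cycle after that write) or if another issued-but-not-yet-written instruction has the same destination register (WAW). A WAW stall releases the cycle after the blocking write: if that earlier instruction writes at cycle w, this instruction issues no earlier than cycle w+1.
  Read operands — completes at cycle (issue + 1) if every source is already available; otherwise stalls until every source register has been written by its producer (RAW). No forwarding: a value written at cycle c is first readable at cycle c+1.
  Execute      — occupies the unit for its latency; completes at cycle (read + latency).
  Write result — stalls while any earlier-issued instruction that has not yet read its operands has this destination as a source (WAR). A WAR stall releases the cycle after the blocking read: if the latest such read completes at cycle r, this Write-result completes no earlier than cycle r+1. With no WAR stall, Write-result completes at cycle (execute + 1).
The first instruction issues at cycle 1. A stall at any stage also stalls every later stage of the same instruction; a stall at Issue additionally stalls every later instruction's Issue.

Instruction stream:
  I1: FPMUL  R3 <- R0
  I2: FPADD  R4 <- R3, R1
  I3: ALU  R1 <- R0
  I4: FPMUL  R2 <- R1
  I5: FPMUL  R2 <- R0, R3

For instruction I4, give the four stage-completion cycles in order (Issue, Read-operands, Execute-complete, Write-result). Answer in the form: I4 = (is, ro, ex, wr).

I4 = (9, 11, 16, 17)

c1: I1 issues→FPMUL
c2: I1 reads, I2 issues→FPADD
c3: I3 issues→ALU
c4: I3 reads
c5: I3 exec-done
c7: I1 exec-done
c8: I1 writes R3
c9: I2 reads, I4 issues→FPMUL
c10: I3 writes R1
c11: I4 reads
c12: I2 exec-done
c13: I2 writes R4
c16: I4 exec-done
c17: I4 writes R2
c18: I5 issues→FPMUL
c19: I5 reads
c24: I5 exec-done
c25: I5 writes R2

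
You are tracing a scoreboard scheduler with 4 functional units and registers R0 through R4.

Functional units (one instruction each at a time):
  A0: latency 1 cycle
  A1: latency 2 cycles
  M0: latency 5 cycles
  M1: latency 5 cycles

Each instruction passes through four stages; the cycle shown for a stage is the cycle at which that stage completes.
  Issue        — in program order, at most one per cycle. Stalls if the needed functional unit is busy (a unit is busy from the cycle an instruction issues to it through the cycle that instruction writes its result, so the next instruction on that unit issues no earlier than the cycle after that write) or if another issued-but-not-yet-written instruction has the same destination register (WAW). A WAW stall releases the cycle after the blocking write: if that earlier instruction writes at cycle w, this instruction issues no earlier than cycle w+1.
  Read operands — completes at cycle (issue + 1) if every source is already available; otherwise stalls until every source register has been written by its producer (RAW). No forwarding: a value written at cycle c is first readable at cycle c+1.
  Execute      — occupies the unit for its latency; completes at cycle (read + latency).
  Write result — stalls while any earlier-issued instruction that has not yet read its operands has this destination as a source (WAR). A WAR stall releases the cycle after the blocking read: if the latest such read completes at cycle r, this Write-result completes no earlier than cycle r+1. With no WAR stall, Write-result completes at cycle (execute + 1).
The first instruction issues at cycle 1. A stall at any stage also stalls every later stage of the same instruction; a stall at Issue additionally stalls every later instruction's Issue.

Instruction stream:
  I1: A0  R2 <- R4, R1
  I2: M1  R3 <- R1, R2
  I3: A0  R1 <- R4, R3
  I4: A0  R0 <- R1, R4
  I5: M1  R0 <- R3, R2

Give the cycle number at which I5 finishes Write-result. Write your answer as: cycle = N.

cycle = 26

cycle 1: I1 dispatched to A0
cycle 2: I1 operands ready · I2 dispatched to M1
cycle 3: I1 complete
cycle 4: R2←I1
cycle 5: I2 operands ready · I3 dispatched to A0
cycle 10: I2 complete
cycle 11: R3←I2
cycle 12: I3 operands ready
cycle 13: I3 complete
cycle 14: R1←I3
cycle 15: I4 dispatched to A0
cycle 16: I4 operands ready
cycle 17: I4 complete
cycle 18: R0←I4
cycle 19: I5 dispatched to M1
cycle 20: I5 operands ready
cycle 25: I5 complete
cycle 26: R0←I5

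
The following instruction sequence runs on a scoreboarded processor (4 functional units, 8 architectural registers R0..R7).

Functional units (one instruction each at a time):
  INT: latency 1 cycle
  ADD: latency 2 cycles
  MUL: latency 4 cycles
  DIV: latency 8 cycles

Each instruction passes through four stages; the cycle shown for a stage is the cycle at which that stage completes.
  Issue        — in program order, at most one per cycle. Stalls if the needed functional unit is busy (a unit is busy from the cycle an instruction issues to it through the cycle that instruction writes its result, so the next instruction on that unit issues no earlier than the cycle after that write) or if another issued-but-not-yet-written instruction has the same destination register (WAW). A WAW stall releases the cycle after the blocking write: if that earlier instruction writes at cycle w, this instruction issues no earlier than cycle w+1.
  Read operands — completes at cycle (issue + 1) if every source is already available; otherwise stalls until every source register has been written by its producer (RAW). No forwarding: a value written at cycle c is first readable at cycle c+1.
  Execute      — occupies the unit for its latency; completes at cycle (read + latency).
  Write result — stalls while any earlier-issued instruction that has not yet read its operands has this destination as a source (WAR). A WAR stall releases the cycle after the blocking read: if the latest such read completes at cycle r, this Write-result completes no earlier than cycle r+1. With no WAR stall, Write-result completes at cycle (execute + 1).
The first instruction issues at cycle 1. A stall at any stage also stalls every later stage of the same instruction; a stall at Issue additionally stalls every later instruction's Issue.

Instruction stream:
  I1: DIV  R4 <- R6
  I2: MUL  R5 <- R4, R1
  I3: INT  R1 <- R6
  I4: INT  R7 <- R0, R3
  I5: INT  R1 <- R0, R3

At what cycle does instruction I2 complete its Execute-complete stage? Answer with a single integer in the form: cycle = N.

I1  is:1  ro:2  ex:10  wr:11
I2  is:2  ro:12  ex:16  wr:17  — RAW R4: wait I1 write@11
I3  is:3  ro:4  ex:5  wr:13  — WAR R1: wait I2 read@12
I4  is:14  ro:15  ex:16  wr:17  — struct: INT busy until I3 writes@13
I5  is:18  ro:19  ex:20  wr:21  — struct: INT busy until I4 writes@17

cycle = 16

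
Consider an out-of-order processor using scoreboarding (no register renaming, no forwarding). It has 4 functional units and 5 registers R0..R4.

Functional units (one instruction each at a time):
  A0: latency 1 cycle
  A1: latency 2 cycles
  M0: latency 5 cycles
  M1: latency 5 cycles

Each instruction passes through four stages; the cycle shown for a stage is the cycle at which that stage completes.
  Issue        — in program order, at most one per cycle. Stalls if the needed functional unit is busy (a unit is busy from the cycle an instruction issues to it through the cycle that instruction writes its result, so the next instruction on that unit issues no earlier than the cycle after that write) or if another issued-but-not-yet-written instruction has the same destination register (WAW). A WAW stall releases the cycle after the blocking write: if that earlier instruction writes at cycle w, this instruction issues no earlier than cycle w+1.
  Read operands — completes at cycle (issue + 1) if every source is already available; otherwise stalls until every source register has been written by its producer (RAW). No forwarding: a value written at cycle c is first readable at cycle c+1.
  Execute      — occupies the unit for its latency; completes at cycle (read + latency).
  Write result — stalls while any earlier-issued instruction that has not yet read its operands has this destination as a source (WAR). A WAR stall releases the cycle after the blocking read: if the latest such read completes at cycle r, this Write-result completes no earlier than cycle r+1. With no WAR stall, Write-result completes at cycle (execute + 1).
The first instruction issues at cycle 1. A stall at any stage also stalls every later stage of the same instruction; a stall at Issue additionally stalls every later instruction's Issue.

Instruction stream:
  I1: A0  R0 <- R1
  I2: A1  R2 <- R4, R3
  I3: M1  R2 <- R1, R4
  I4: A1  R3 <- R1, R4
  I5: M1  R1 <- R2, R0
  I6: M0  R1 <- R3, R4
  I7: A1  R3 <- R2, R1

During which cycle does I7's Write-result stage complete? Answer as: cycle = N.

[1] I1 issues→A0
[2] I1 reads | I2 issues→A1
[3] I1 exec-done | I2 reads
[4] I1 writes R0
[5] I2 exec-done
[6] I2 writes R2
[7] I3 issues→M1
[8] I3 reads | I4 issues→A1
[9] I4 reads
[11] I4 exec-done
[12] I4 writes R3
[13] I3 exec-done
[14] I3 writes R2
[15] I5 issues→M1
[16] I5 reads
[21] I5 exec-done
[22] I5 writes R1
[23] I6 issues→M0
[24] I6 reads | I7 issues→A1
[29] I6 exec-done
[30] I6 writes R1
[31] I7 reads
[33] I7 exec-done
[34] I7 writes R3

cycle = 34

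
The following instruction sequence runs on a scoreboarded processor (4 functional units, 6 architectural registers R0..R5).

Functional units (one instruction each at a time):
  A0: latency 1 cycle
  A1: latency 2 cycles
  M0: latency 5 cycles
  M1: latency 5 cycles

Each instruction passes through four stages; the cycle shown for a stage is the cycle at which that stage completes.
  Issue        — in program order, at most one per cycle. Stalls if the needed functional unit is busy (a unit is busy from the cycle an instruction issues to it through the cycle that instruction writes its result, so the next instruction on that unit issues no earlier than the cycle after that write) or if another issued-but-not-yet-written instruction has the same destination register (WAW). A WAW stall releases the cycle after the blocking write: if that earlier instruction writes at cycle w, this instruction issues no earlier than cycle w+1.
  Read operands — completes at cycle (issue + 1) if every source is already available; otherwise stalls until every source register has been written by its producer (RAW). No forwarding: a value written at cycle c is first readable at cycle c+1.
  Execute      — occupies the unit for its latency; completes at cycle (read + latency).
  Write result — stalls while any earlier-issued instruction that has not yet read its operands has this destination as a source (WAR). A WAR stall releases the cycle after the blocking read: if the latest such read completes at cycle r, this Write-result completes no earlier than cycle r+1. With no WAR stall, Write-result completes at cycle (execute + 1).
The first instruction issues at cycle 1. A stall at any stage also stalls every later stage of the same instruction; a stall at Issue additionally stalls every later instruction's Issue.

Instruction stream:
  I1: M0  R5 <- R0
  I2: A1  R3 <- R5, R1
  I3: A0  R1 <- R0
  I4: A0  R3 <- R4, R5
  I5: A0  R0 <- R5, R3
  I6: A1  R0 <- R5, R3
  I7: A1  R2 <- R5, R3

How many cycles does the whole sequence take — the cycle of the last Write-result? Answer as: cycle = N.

cycle = 30

c1: I1→M0
c2: I1 RO · I2→A1
c3: I3→A0
c4: I3 RO
c5: I3 EX
c7: I1 EX
c8: I1 WR R5
c9: I2 RO
c10: I3 WR R1
c11: I2 EX
c12: I2 WR R3
c13: I4→A0
c14: I4 RO
c15: I4 EX
c16: I4 WR R3
c17: I5→A0
c18: I5 RO
c19: I5 EX
c20: I5 WR R0
c21: I6→A1
c22: I6 RO
c24: I6 EX
c25: I6 WR R0
c26: I7→A1
c27: I7 RO
c29: I7 EX
c30: I7 WR R2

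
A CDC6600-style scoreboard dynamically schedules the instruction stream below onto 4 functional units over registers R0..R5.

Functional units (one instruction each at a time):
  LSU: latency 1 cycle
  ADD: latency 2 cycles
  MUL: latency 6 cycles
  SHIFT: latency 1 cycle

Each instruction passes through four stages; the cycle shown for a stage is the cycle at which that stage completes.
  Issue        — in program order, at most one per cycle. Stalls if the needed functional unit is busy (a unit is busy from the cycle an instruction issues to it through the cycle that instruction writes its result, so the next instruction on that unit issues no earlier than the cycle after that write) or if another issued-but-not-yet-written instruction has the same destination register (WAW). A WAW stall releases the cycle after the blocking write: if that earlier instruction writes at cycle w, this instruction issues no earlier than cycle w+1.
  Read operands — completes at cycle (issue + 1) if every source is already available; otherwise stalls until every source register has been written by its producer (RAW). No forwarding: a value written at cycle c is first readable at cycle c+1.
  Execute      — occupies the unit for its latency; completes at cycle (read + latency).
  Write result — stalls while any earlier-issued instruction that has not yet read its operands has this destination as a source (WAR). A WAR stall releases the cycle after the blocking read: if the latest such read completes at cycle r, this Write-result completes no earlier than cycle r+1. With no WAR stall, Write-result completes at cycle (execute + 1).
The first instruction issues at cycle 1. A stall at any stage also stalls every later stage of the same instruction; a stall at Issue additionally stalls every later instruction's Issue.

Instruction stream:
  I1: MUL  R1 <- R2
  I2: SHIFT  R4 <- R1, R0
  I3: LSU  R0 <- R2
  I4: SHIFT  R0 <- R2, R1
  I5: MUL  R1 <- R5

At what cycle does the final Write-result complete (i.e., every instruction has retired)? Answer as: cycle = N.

cycle = 22

cycle 1: I1 issues→MUL
cycle 2: I1 reads | I2 issues→SHIFT
cycle 3: I3 issues→LSU
cycle 4: I3 reads
cycle 5: I3 exec-done
cycle 8: I1 exec-done
cycle 9: I1 writes R1
cycle 10: I2 reads
cycle 11: I2 exec-done | I3 writes R0
cycle 12: I2 writes R4
cycle 13: I4 issues→SHIFT
cycle 14: I4 reads | I5 issues→MUL
cycle 15: I4 exec-done | I5 reads
cycle 16: I4 writes R0
cycle 21: I5 exec-done
cycle 22: I5 writes R1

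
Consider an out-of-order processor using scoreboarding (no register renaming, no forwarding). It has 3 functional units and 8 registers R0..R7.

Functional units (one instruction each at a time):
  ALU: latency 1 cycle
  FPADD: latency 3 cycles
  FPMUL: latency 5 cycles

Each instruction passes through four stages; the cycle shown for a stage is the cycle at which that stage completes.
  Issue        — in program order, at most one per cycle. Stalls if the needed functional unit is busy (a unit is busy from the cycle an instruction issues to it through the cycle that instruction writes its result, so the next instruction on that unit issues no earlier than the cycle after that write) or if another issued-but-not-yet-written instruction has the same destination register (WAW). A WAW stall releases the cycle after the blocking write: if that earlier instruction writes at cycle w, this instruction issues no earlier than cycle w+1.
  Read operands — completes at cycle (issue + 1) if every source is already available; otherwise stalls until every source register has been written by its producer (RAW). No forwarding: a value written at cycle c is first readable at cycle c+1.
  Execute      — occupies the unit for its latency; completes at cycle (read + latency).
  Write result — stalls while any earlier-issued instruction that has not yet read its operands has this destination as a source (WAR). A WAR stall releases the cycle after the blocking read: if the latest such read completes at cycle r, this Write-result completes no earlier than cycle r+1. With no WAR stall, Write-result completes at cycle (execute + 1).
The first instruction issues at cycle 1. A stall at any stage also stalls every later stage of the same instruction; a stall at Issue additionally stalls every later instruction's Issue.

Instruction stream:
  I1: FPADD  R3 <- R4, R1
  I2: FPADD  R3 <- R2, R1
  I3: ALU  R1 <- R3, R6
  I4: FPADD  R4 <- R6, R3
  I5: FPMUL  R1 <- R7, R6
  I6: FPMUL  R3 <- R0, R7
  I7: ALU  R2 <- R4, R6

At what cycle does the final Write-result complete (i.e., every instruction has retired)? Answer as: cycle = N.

cycle = 31

I1 -> (1, 2, 5, 6)
I2 -> (7, 8, 11, 12)  // struct: FPADD busy until I1 writes@6
I3 -> (8, 13, 14, 15)  // RAW R3: wait I2 write@12
I4 -> (13, 14, 17, 18)  // struct: FPADD busy until I2 writes@12
I5 -> (16, 17, 22, 23)  // WAW R1: wait I3 write@15
I6 -> (24, 25, 30, 31)  // struct: FPMUL busy until I5 writes@23
I7 -> (25, 26, 27, 28)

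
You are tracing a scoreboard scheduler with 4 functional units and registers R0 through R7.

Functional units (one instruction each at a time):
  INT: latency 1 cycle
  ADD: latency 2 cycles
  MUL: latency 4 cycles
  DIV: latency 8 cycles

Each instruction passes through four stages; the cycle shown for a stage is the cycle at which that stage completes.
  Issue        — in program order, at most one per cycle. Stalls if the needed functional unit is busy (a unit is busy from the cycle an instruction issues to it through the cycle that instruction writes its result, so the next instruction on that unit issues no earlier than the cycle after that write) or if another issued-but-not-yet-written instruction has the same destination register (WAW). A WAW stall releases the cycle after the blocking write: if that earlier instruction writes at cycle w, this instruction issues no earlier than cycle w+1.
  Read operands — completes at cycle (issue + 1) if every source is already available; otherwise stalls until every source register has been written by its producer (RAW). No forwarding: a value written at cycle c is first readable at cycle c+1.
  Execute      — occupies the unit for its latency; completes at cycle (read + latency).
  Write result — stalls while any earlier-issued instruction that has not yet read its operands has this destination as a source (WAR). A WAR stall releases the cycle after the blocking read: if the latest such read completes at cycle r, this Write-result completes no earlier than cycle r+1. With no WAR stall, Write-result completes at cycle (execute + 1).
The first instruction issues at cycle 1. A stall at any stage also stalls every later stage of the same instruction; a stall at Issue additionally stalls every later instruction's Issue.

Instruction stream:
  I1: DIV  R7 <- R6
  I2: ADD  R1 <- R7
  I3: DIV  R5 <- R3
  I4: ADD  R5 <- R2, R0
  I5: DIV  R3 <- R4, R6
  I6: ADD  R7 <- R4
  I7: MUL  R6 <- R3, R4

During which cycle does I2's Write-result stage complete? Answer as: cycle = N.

cycle = 15

I1  is:1  ro:2  ex:10  wr:11
I2  is:2  ro:12  ex:14  wr:15  — RAW R7: wait I1 write@11
I3  is:12  ro:13  ex:21  wr:22  — struct: DIV busy until I1 writes@11
I4  is:23  ro:24  ex:26  wr:27  — WAW R5: wait I3 write@22
I5  is:24  ro:25  ex:33  wr:34
I6  is:28  ro:29  ex:31  wr:32  — struct: ADD busy until I4 writes@27
I7  is:29  ro:35  ex:39  wr:40  — RAW R3: wait I5 write@34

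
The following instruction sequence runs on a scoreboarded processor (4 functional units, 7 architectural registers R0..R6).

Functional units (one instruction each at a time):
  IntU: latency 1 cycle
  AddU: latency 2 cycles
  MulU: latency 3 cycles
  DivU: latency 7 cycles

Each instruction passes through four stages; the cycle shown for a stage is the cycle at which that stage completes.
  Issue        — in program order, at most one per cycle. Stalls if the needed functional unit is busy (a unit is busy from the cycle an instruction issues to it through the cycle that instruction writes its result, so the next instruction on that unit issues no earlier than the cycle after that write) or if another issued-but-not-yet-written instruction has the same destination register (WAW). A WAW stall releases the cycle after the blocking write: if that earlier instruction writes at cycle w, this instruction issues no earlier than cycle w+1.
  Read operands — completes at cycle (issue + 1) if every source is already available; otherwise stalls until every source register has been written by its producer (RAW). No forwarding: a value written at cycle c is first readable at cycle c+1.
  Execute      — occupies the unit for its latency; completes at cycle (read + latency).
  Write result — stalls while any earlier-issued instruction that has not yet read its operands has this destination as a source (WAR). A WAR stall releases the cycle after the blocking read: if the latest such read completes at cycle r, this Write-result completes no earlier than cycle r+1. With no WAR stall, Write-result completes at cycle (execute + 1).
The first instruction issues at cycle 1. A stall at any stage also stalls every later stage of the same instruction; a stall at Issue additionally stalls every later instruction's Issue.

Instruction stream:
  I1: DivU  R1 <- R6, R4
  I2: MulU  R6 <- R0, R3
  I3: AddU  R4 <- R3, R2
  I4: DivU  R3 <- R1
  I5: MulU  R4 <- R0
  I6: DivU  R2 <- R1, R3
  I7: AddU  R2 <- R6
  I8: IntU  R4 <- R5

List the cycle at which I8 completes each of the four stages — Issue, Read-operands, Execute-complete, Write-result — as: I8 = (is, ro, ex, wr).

I8 = (32, 33, 34, 35)

[I1] 1/2/9/10
[I2] 2/3/6/7
[I3] 3/4/6/7
[I4] 11/12/19/20  (struct: DivU busy until I1 writes@10)
[I5] 12/13/16/17
[I6] 21/22/29/30  (struct: DivU busy until I4 writes@20)
[I7] 31/32/34/35  (WAW R2: wait I6 write@30)
[I8] 32/33/34/35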